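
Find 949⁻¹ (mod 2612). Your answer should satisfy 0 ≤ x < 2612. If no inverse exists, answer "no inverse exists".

289

Extended Euclidean algorithm:
2612 = 2*949 + 714
949 = 1*714 + 235
714 = 3*235 + 9
235 = 26*9 + 1
9 = 9*1 + 0
The gcd is 1. Working backward:
1 = 235 − 26·9
1 = −26·714 + 79·235
1 = 79·949 − 105·714
1 = −105·2612 + 289·949
So 949·289 ≡ 1 (mod 2612).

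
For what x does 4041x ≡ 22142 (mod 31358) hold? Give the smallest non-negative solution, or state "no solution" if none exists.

23394

First find gcd(4041, 31358):
31358 = 7*4041 + 3071
4041 = 1*3071 + 970
3071 = 3*970 + 161
970 = 6*161 + 4
161 = 40*4 + 1
4 = 4*1 + 0
gcd = 1, so a unique solution mod 31358 exists.
Back-substitute for the Bézout coefficients:
1 = 161 − 40·4
1 = −40·970 + 241·161
1 = 241·3071 − 763·970
1 = −763·4041 + 1004·3071
1 = 1004·31358 − 7791·4041
So 4041·(-7791) ≡ 1 (mod 31358), giving 4041⁻¹ ≡ 23567.
x ≡ 4041⁻¹·22142 ≡ 23567·22142 ≡ 23394 (mod 31358).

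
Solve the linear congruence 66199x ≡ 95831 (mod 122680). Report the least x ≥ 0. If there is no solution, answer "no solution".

70449

First find gcd(66199, 122680):
122680 = 1·66199 + 56481
66199 = 1·56481 + 9718
56481 = 5·9718 + 7891
9718 = 1·7891 + 1827
7891 = 4·1827 + 583
1827 = 3·583 + 78
583 = 7·78 + 37
78 = 2·37 + 4
37 = 9·4 + 1
4 = 4·1 + 0
gcd = 1, so a unique solution mod 122680 exists.
Back-substitute for the Bézout coefficients:
1 = 37 − 9·4
1 = −9·78 + 19·37
1 = 19·583 − 142·78
1 = −142·1827 + 445·583
1 = 445·7891 − 1922·1827
1 = −1922·9718 + 2367·7891
1 = 2367·56481 − 13757·9718
1 = −13757·66199 + 16124·56481
1 = 16124·122680 − 29881·66199
So 66199·(-29881) ≡ 1 (mod 122680), giving 66199⁻¹ ≡ 92799.
x ≡ 66199⁻¹·95831 ≡ 92799·95831 ≡ 70449 (mod 122680).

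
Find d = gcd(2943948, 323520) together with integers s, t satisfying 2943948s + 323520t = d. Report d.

Apply Euclid's algorithm to 2943948 and 323520:
2943948 = 9×323520 + 32268
323520 = 10×32268 + 840
32268 = 38×840 + 348
840 = 2×348 + 144
348 = 2×144 + 60
144 = 2×60 + 24
60 = 2×24 + 12
24 = 2×12 + 0
gcd(2943948, 323520) = 12.
Back-substituting:
12 = 60 − 2·24
12 = −2·144 + 5·60
12 = 5·348 − 12·144
12 = −12·840 + 29·348
12 = 29·32268 − 1114·840
12 = −1114·323520 + 11169·32268
12 = 11169·2943948 − 101635·323520
So 12 = (11169)·2943948 + (-101635)·323520.

12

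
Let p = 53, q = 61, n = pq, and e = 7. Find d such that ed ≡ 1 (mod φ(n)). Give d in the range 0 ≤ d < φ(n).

1783

φ(n) = (p−1)(q−1) = 52·60 = 3120.
Need d with 7·d ≡ 1 (mod 3120). Apply the extended Euclidean algorithm:
3120 = 445·7 + 5
7 = 1·5 + 2
5 = 2·2 + 1
2 = 2·1 + 0
Back-substitute:
1 = 5 − 2·2
1 = −2·7 + 3·5
1 = 3·3120 − 1337·7
So 7·(-1337) ≡ 1 (mod 3120), hence d ≡ -1337 ≡ 1783 (mod 3120).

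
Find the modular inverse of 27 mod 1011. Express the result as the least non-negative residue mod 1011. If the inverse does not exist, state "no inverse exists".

Compute gcd(27, 1011):
1011 = 37·27 + 12
27 = 2·12 + 3
12 = 4·3 + 0
gcd(27, 1011) = 3 ≠ 1, so 27 has no multiplicative inverse modulo 1011.

no inverse exists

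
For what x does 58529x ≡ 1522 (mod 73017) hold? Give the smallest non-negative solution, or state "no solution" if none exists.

71132

First find gcd(58529, 73017):
73017 = 1×58529 + 14488
58529 = 4×14488 + 577
14488 = 25×577 + 63
577 = 9×63 + 10
63 = 6×10 + 3
10 = 3×3 + 1
3 = 3×1 + 0
gcd = 1, so a unique solution mod 73017 exists.
Back-substitute for the Bézout coefficients:
1 = 10 − 3·3
1 = −3·63 + 19·10
1 = 19·577 − 174·63
1 = −174·14488 + 4369·577
1 = 4369·58529 − 17650·14488
1 = −17650·73017 + 22019·58529
So 58529·(22019) ≡ 1 (mod 73017), giving 58529⁻¹ ≡ 22019.
x ≡ 58529⁻¹·1522 ≡ 22019·1522 ≡ 71132 (mod 73017).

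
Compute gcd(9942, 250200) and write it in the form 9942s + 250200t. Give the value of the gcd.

6

Apply Euclid's algorithm to 250200 and 9942:
250200 = 25·9942 + 1650
9942 = 6·1650 + 42
1650 = 39·42 + 12
42 = 3·12 + 6
12 = 2·6 + 0
gcd(9942, 250200) = 6.
Express as a combination:
6 = 42 − 3·12
6 = −3·1650 + 118·42
6 = 118·9942 − 711·1650
6 = −711·250200 + 17893·9942
So 6 = (-711)·250200 + (17893)·9942.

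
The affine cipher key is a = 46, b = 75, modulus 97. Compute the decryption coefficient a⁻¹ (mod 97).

Run Euclid on (97, 46):
97 = 2×46 + 5
46 = 9×5 + 1
5 = 5×1 + 0
Since gcd(46, 97) = 1, back-substitute to write 1 as a combination:
1 = 46 − 9·5
1 = −9·97 + 19·46
So 46·19 ≡ 1 (mod 97).

19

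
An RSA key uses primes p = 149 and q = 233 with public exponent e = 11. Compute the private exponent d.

6243

φ(n) = (p−1)(q−1) = 148·232 = 34336.
Need d with 11·d ≡ 1 (mod 34336). Apply the extended Euclidean algorithm:
34336 = 3121×11 + 5
11 = 2×5 + 1
5 = 5×1 + 0
Back-substitute:
1 = 11 − 2·5
1 = −2·34336 + 6243·11
So 11·6243 ≡ 1 (mod 34336), hence d = 6243.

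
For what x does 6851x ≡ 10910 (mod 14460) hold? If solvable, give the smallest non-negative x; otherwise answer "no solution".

13630

First find gcd(6851, 14460):
14460 = 2×6851 + 758
6851 = 9×758 + 29
758 = 26×29 + 4
29 = 7×4 + 1
4 = 4×1 + 0
gcd = 1, so a unique solution mod 14460 exists.
Back-substitute for the Bézout coefficients:
1 = 29 − 7·4
1 = −7·758 + 183·29
1 = 183·6851 − 1654·758
1 = −1654·14460 + 3491·6851
So 6851·(3491) ≡ 1 (mod 14460), giving 6851⁻¹ ≡ 3491.
x ≡ 6851⁻¹·10910 ≡ 3491·10910 ≡ 13630 (mod 14460).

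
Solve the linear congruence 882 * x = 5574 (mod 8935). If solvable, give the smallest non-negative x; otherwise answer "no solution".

3167

First find gcd(882, 8935):
8935 = 10*882 + 115
882 = 7*115 + 77
115 = 1*77 + 38
77 = 2*38 + 1
38 = 38*1 + 0
gcd = 1, so a unique solution mod 8935 exists.
Back-substitute for the Bézout coefficients:
1 = 77 − 2·38
1 = −2·115 + 3·77
1 = 3·882 − 23·115
1 = −23·8935 + 233·882
So 882·(233) ≡ 1 (mod 8935), giving 882⁻¹ ≡ 233.
x ≡ 882⁻¹·5574 ≡ 233·5574 ≡ 3167 (mod 8935).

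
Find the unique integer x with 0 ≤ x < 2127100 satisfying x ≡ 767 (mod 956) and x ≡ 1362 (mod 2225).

Write x = 767 + 956·k. Then 956·k ≡ 1362 − 767 ≡ 595 (mod 2225).
Need 956⁻¹ mod 2225. Extended Euclid on (2225, 956):
2225 = 2×956 + 313
956 = 3×313 + 17
313 = 18×17 + 7
17 = 2×7 + 3
7 = 2×3 + 1
3 = 3×1 + 0
Back-substitute:
1 = 7 − 2·3
1 = −2·17 + 5·7
1 = 5·313 − 92·17
1 = −92·956 + 281·313
1 = 281·2225 − 654·956
956⁻¹ ≡ 1571 (mod 2225), so k ≡ 1571·595 ≡ 245 (mod 2225).
x = 767 + 956·245 = 234987.

234987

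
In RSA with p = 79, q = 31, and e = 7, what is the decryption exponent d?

1003

φ(n) = (p−1)(q−1) = 78·30 = 2340.
Need d with 7·d ≡ 1 (mod 2340). Apply the extended Euclidean algorithm:
2340 = 334·7 + 2
7 = 3·2 + 1
2 = 2·1 + 0
Back-substitute:
1 = 7 − 3·2
1 = −3·2340 + 1003·7
So 7·1003 ≡ 1 (mod 2340), hence d = 1003.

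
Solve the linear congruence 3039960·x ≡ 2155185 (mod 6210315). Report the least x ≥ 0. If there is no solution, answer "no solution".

157755

First find gcd(3039960, 6210315):
6210315 = 2×3039960 + 130395
3039960 = 23×130395 + 40875
130395 = 3×40875 + 7770
40875 = 5×7770 + 2025
7770 = 3×2025 + 1695
2025 = 1×1695 + 330
1695 = 5×330 + 45
330 = 7×45 + 15
45 = 3×15 + 0
gcd = 15 and 15 | 2155185, so solutions exist. Divide through by 15: 202664x ≡ 143679 (mod 414021).
Now find 202664⁻¹ mod 414021:
414021 = 2*202664 + 8693
202664 = 23*8693 + 2725
8693 = 3*2725 + 518
2725 = 5*518 + 135
518 = 3*135 + 113
135 = 1*113 + 22
113 = 5*22 + 3
22 = 7*3 + 1
3 = 3*1 + 0
Back-substitute:
1 = 22 − 7·3
1 = −7·113 + 36·22
1 = 36·135 − 43·113
1 = −43·518 + 165·135
1 = 165·2725 − 868·518
1 = −868·8693 + 2769·2725
1 = 2769·202664 − 64555·8693
1 = −64555·414021 + 131879·202664
So 202664⁻¹ ≡ 131879 (mod 414021).
Then x ≡ 131879·143679 ≡ 157755 (mod 414021); the smallest non-negative solution is x = 157755.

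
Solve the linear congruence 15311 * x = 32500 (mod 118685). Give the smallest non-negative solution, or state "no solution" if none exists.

13800

First find gcd(15311, 118685):
118685 = 7×15311 + 11508
15311 = 1×11508 + 3803
11508 = 3×3803 + 99
3803 = 38×99 + 41
99 = 2×41 + 17
41 = 2×17 + 7
17 = 2×7 + 3
7 = 2×3 + 1
3 = 3×1 + 0
gcd = 1, so a unique solution mod 118685 exists.
Back-substitute for the Bézout coefficients:
1 = 7 − 2·3
1 = −2·17 + 5·7
1 = 5·41 − 12·17
1 = −12·99 + 29·41
1 = 29·3803 − 1114·99
1 = −1114·11508 + 3371·3803
1 = 3371·15311 − 4485·11508
1 = −4485·118685 + 34766·15311
So 15311·(34766) ≡ 1 (mod 118685), giving 15311⁻¹ ≡ 34766.
x ≡ 15311⁻¹·32500 ≡ 34766·32500 ≡ 13800 (mod 118685).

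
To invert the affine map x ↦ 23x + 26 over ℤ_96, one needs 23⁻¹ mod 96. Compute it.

71

Extended Euclidean algorithm:
96 = 4·23 + 4
23 = 5·4 + 3
4 = 1·3 + 1
3 = 3·1 + 0
The gcd is 1. Working backward:
1 = 4 − 3
1 = −23 + 6·4
1 = 6·96 − 25·23
Thus 23·(-25) ≡ 1 (mod 96); reducing, -25 mod 96 = 71.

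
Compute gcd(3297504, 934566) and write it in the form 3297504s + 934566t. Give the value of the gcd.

Euclidean algorithm:
3297504 = 3*934566 + 493806
934566 = 1*493806 + 440760
493806 = 1*440760 + 53046
440760 = 8*53046 + 16392
53046 = 3*16392 + 3870
16392 = 4*3870 + 912
3870 = 4*912 + 222
912 = 4*222 + 24
222 = 9*24 + 6
24 = 4*6 + 0
gcd(3297504, 934566) = 6.
Working backward:
6 = 222 − 9·24
6 = −9·912 + 37·222
6 = 37·3870 − 157·912
6 = −157·16392 + 665·3870
6 = 665·53046 − 2152·16392
6 = −2152·440760 + 17881·53046
6 = 17881·493806 − 20033·440760
6 = −20033·934566 + 37914·493806
6 = 37914·3297504 − 133775·934566
So 6 = (37914)·3297504 + (-133775)·934566.

6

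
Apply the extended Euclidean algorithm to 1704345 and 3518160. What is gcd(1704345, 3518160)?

15

Repeated division:
3518160 = 2*1704345 + 109470
1704345 = 15*109470 + 62295
109470 = 1*62295 + 47175
62295 = 1*47175 + 15120
47175 = 3*15120 + 1815
15120 = 8*1815 + 600
1815 = 3*600 + 15
600 = 40*15 + 0
gcd(1704345, 3518160) = 15.
Working backward:
15 = 1815 − 3·600
15 = −3·15120 + 25·1815
15 = 25·47175 − 78·15120
15 = −78·62295 + 103·47175
15 = 103·109470 − 181·62295
15 = −181·1704345 + 2818·109470
15 = 2818·3518160 − 5817·1704345
So 15 = (2818)·3518160 + (-5817)·1704345.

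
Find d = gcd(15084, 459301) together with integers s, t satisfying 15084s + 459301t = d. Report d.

1

Apply Euclid's algorithm to 459301 and 15084:
459301 = 30·15084 + 6781
15084 = 2·6781 + 1522
6781 = 4·1522 + 693
1522 = 2·693 + 136
693 = 5·136 + 13
136 = 10·13 + 6
13 = 2·6 + 1
6 = 6·1 + 0
gcd(15084, 459301) = 1.
Back-substituting:
1 = 13 − 2·6
1 = −2·136 + 21·13
1 = 21·693 − 107·136
1 = −107·1522 + 235·693
1 = 235·6781 − 1047·1522
1 = −1047·15084 + 2329·6781
1 = 2329·459301 − 70917·15084
So 1 = (2329)·459301 + (-70917)·15084.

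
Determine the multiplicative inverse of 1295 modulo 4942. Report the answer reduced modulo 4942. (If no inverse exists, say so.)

no inverse exists

Euclidean algorithm on 4942, 1295:
4942 = 3*1295 + 1057
1295 = 1*1057 + 238
1057 = 4*238 + 105
238 = 2*105 + 28
105 = 3*28 + 21
28 = 1*21 + 7
21 = 3*7 + 0
gcd(1295, 4942) = 7 ≠ 1, so 1295 has no multiplicative inverse modulo 4942.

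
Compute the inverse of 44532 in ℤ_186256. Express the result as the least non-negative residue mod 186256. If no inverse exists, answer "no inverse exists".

no inverse exists

Euclidean algorithm on 186256, 44532:
186256 = 4×44532 + 8128
44532 = 5×8128 + 3892
8128 = 2×3892 + 344
3892 = 11×344 + 108
344 = 3×108 + 20
108 = 5×20 + 8
20 = 2×8 + 4
8 = 2×4 + 0
The gcd is 4, not 1, hence no inverse exists.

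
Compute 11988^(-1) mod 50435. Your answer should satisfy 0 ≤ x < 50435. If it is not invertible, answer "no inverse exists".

Run Euclid on (50435, 11988):
50435 = 4×11988 + 2483
11988 = 4×2483 + 2056
2483 = 1×2056 + 427
2056 = 4×427 + 348
427 = 1×348 + 79
348 = 4×79 + 32
79 = 2×32 + 15
32 = 2×15 + 2
15 = 7×2 + 1
2 = 2×1 + 0
The gcd is 1. Working backward:
1 = 15 − 7·2
1 = −7·32 + 15·15
1 = 15·79 − 37·32
1 = −37·348 + 163·79
1 = 163·427 − 200·348
1 = −200·2056 + 963·427
1 = 963·2483 − 1163·2056
1 = −1163·11988 + 5615·2483
1 = 5615·50435 − 23623·11988
Hence 11988⁻¹ ≡ -23623 ≡ 26812 (mod 50435).

26812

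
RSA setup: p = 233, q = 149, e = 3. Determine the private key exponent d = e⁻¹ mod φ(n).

22891

φ(n) = (p−1)(q−1) = 232·148 = 34336.
Need d with 3·d ≡ 1 (mod 34336). Apply the extended Euclidean algorithm:
34336 = 11445·3 + 1
3 = 3·1 + 0
Back-substitute:
1 = 34336 − 11445·3
So 3·(-11445) ≡ 1 (mod 34336), hence d ≡ -11445 ≡ 22891 (mod 34336).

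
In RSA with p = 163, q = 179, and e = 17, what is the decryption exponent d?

φ(n) = (p−1)(q−1) = 162·178 = 28836.
Need d with 17·d ≡ 1 (mod 28836). Apply the extended Euclidean algorithm:
28836 = 1696·17 + 4
17 = 4·4 + 1
4 = 4·1 + 0
Back-substitute:
1 = 17 − 4·4
1 = −4·28836 + 6785·17
So 17·6785 ≡ 1 (mod 28836), hence d = 6785.

6785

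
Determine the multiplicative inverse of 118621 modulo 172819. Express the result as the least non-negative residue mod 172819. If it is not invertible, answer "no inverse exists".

Extended Euclidean algorithm:
172819 = 1·118621 + 54198
118621 = 2·54198 + 10225
54198 = 5·10225 + 3073
10225 = 3·3073 + 1006
3073 = 3·1006 + 55
1006 = 18·55 + 16
55 = 3·16 + 7
16 = 2·7 + 2
7 = 3·2 + 1
2 = 2·1 + 0
gcd = 1, so the inverse exists. Back-substitute:
1 = 7 − 3·2
1 = −3·16 + 7·7
1 = 7·55 − 24·16
1 = −24·1006 + 439·55
1 = 439·3073 − 1341·1006
1 = −1341·10225 + 4462·3073
1 = 4462·54198 − 23651·10225
1 = −23651·118621 + 51764·54198
1 = 51764·172819 − 75415·118621
Hence 118621⁻¹ ≡ -75415 ≡ 97404 (mod 172819).

97404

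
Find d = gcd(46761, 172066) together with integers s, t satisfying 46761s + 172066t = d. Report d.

Euclidean algorithm:
172066 = 3×46761 + 31783
46761 = 1×31783 + 14978
31783 = 2×14978 + 1827
14978 = 8×1827 + 362
1827 = 5×362 + 17
362 = 21×17 + 5
17 = 3×5 + 2
5 = 2×2 + 1
2 = 2×1 + 0
gcd(46761, 172066) = 1.
Express as a combination:
1 = 5 − 2·2
1 = −2·17 + 7·5
1 = 7·362 − 149·17
1 = −149·1827 + 752·362
1 = 752·14978 − 6165·1827
1 = −6165·31783 + 13082·14978
1 = 13082·46761 − 19247·31783
1 = −19247·172066 + 70823·46761
So 1 = (-19247)·172066 + (70823)·46761.

1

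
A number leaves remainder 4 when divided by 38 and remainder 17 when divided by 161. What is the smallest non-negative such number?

1144

Write x = 4 + 38·k. Then 38·k ≡ 17 − 4 ≡ 13 (mod 161).
Need 38⁻¹ mod 161. Extended Euclid on (161, 38):
161 = 4*38 + 9
38 = 4*9 + 2
9 = 4*2 + 1
2 = 2*1 + 0
Back-substitute:
1 = 9 − 4·2
1 = −4·38 + 17·9
1 = 17·161 − 72·38
38⁻¹ ≡ 89 (mod 161), so k ≡ 89·13 ≡ 30 (mod 161).
x = 4 + 38·30 = 1144.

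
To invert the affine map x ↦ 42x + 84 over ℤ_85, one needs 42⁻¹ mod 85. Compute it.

gcd(85, 42) by repeated division:
85 = 2·42 + 1
42 = 42·1 + 0
The gcd is 1. Working backward:
1 = 85 − 2·42
Hence 42⁻¹ ≡ -2 ≡ 83 (mod 85).

83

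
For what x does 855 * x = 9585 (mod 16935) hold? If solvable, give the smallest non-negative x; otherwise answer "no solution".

546

First find gcd(855, 16935):
16935 = 19×855 + 690
855 = 1×690 + 165
690 = 4×165 + 30
165 = 5×30 + 15
30 = 2×15 + 0
gcd = 15 and 15 | 9585, so solutions exist. Divide through by 15: 57x ≡ 639 (mod 1129).
Now find 57⁻¹ mod 1129:
1129 = 19·57 + 46
57 = 1·46 + 11
46 = 4·11 + 2
11 = 5·2 + 1
2 = 2·1 + 0
Back-substitute:
1 = 11 − 5·2
1 = −5·46 + 21·11
1 = 21·57 − 26·46
1 = −26·1129 + 515·57
So 57⁻¹ ≡ 515 (mod 1129).
Then x ≡ 515·639 ≡ 546 (mod 1129); the smallest non-negative solution is x = 546.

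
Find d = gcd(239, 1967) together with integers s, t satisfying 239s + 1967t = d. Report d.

1

Apply Euclid's algorithm to 1967 and 239:
1967 = 8*239 + 55
239 = 4*55 + 19
55 = 2*19 + 17
19 = 1*17 + 2
17 = 8*2 + 1
2 = 2*1 + 0
gcd(239, 1967) = 1.
Back-substituting:
1 = 17 − 8·2
1 = −8·19 + 9·17
1 = 9·55 − 26·19
1 = −26·239 + 113·55
1 = 113·1967 − 930·239
So 1 = (113)·1967 + (-930)·239.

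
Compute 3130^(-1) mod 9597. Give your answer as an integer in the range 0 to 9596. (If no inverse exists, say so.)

Run Euclid on (9597, 3130):
9597 = 3×3130 + 207
3130 = 15×207 + 25
207 = 8×25 + 7
25 = 3×7 + 4
7 = 1×4 + 3
4 = 1×3 + 1
3 = 3×1 + 0
Since gcd(3130, 9597) = 1, back-substitute to write 1 as a combination:
1 = 4 − 3
1 = −7 + 2·4
1 = 2·25 − 7·7
1 = −7·207 + 58·25
1 = 58·3130 − 877·207
1 = −877·9597 + 2689·3130
So 3130·2689 ≡ 1 (mod 9597).

2689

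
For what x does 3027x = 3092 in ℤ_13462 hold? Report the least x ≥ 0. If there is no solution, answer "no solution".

11186

First find gcd(3027, 13462):
13462 = 4×3027 + 1354
3027 = 2×1354 + 319
1354 = 4×319 + 78
319 = 4×78 + 7
78 = 11×7 + 1
7 = 7×1 + 0
gcd = 1, so a unique solution mod 13462 exists.
Back-substitute for the Bézout coefficients:
1 = 78 − 11·7
1 = −11·319 + 45·78
1 = 45·1354 − 191·319
1 = −191·3027 + 427·1354
1 = 427·13462 − 1899·3027
So 3027·(-1899) ≡ 1 (mod 13462), giving 3027⁻¹ ≡ 11563.
x ≡ 3027⁻¹·3092 ≡ 11563·3092 ≡ 11186 (mod 13462).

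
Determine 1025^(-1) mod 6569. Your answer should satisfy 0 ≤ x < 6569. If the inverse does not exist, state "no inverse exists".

Apply the Euclidean algorithm to 6569 and 1025:
6569 = 6*1025 + 419
1025 = 2*419 + 187
419 = 2*187 + 45
187 = 4*45 + 7
45 = 6*7 + 3
7 = 2*3 + 1
3 = 3*1 + 0
gcd = 1, so the inverse exists. Back-substitute:
1 = 7 − 2·3
1 = −2·45 + 13·7
1 = 13·187 − 54·45
1 = −54·419 + 121·187
1 = 121·1025 − 296·419
1 = −296·6569 + 1897·1025
So 1025·1897 ≡ 1 (mod 6569).

1897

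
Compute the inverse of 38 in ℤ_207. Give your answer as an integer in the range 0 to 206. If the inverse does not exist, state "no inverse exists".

158

gcd(207, 38) by repeated division:
207 = 5·38 + 17
38 = 2·17 + 4
17 = 4·4 + 1
4 = 4·1 + 0
gcd = 1, so the inverse exists. Back-substitute:
1 = 17 − 4·4
1 = −4·38 + 9·17
1 = 9·207 − 49·38
Thus 38·(-49) ≡ 1 (mod 207); reducing, -49 mod 207 = 158.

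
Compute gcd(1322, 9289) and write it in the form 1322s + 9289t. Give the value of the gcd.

Euclidean algorithm:
9289 = 7×1322 + 35
1322 = 37×35 + 27
35 = 1×27 + 8
27 = 3×8 + 3
8 = 2×3 + 2
3 = 1×2 + 1
2 = 2×1 + 0
gcd(1322, 9289) = 1.
Working backward:
1 = 3 − 2
1 = −8 + 3·3
1 = 3·27 − 10·8
1 = −10·35 + 13·27
1 = 13·1322 − 491·35
1 = −491·9289 + 3450·1322
So 1 = (-491)·9289 + (3450)·1322.

1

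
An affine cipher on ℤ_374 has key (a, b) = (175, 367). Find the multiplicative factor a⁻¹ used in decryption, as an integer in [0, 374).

109

Apply the Euclidean algorithm to 374 and 175:
374 = 2*175 + 24
175 = 7*24 + 7
24 = 3*7 + 3
7 = 2*3 + 1
3 = 3*1 + 0
gcd = 1, so the inverse exists. Back-substitute:
1 = 7 − 2·3
1 = −2·24 + 7·7
1 = 7·175 − 51·24
1 = −51·374 + 109·175
So 175·109 ≡ 1 (mod 374).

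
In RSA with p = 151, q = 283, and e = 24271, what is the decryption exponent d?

2731

φ(n) = (p−1)(q−1) = 150·282 = 42300.
Need d with 24271·d ≡ 1 (mod 42300). Apply the extended Euclidean algorithm:
42300 = 1×24271 + 18029
24271 = 1×18029 + 6242
18029 = 2×6242 + 5545
6242 = 1×5545 + 697
5545 = 7×697 + 666
697 = 1×666 + 31
666 = 21×31 + 15
31 = 2×15 + 1
15 = 15×1 + 0
Back-substitute:
1 = 31 − 2·15
1 = −2·666 + 43·31
1 = 43·697 − 45·666
1 = −45·5545 + 358·697
1 = 358·6242 − 403·5545
1 = −403·18029 + 1164·6242
1 = 1164·24271 − 1567·18029
1 = −1567·42300 + 2731·24271
So 24271·2731 ≡ 1 (mod 42300), hence d = 2731.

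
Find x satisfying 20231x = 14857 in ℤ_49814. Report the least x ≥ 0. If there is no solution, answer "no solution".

34465

First find gcd(20231, 49814):
49814 = 2·20231 + 9352
20231 = 2·9352 + 1527
9352 = 6·1527 + 190
1527 = 8·190 + 7
190 = 27·7 + 1
7 = 7·1 + 0
gcd = 1, so a unique solution mod 49814 exists.
Back-substitute for the Bézout coefficients:
1 = 190 − 27·7
1 = −27·1527 + 217·190
1 = 217·9352 − 1329·1527
1 = −1329·20231 + 2875·9352
1 = 2875·49814 − 7079·20231
So 20231·(-7079) ≡ 1 (mod 49814), giving 20231⁻¹ ≡ 42735.
x ≡ 20231⁻¹·14857 ≡ 42735·14857 ≡ 34465 (mod 49814).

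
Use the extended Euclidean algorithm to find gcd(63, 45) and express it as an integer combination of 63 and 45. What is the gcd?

9

Apply Euclid's algorithm to 63 and 45:
63 = 1×45 + 18
45 = 2×18 + 9
18 = 2×9 + 0
gcd(63, 45) = 9.
Back-substituting:
9 = 45 − 2·18
9 = −2·63 + 3·45
So 9 = (-2)·63 + (3)·45.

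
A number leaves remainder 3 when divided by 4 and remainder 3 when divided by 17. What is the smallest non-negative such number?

3

Write x = 3 + 4·k. Then 4·k ≡ 3 − 3 ≡ 0 (mod 17).
Need 4⁻¹ mod 17. Extended Euclid on (17, 4):
17 = 4·4 + 1
4 = 4·1 + 0
Back-substitute:
1 = 17 − 4·4
4⁻¹ ≡ 13 (mod 17), so k ≡ 13·0 ≡ 0 (mod 17).
x = 3 + 4·0 = 3.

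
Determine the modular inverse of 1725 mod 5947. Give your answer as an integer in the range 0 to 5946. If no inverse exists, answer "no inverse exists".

Extended Euclidean algorithm:
5947 = 3×1725 + 772
1725 = 2×772 + 181
772 = 4×181 + 48
181 = 3×48 + 37
48 = 1×37 + 11
37 = 3×11 + 4
11 = 2×4 + 3
4 = 1×3 + 1
3 = 3×1 + 0
The gcd is 1. Working backward:
1 = 4 − 3
1 = −11 + 3·4
1 = 3·37 − 10·11
1 = −10·48 + 13·37
1 = 13·181 − 49·48
1 = −49·772 + 209·181
1 = 209·1725 − 467·772
1 = −467·5947 + 1610·1725
So 1725·1610 ≡ 1 (mod 5947).

1610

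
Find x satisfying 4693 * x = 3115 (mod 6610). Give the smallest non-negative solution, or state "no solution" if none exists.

5205

First find gcd(4693, 6610):
6610 = 1·4693 + 1917
4693 = 2·1917 + 859
1917 = 2·859 + 199
859 = 4·199 + 63
199 = 3·63 + 10
63 = 6·10 + 3
10 = 3·3 + 1
3 = 3·1 + 0
gcd = 1, so a unique solution mod 6610 exists.
Back-substitute for the Bézout coefficients:
1 = 10 − 3·3
1 = −3·63 + 19·10
1 = 19·199 − 60·63
1 = −60·859 + 259·199
1 = 259·1917 − 578·859
1 = −578·4693 + 1415·1917
1 = 1415·6610 − 1993·4693
So 4693·(-1993) ≡ 1 (mod 6610), giving 4693⁻¹ ≡ 4617.
x ≡ 4693⁻¹·3115 ≡ 4617·3115 ≡ 5205 (mod 6610).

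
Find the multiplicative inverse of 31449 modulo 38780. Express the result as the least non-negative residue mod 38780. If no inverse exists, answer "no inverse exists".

7829

Extended Euclidean algorithm:
38780 = 1·31449 + 7331
31449 = 4·7331 + 2125
7331 = 3·2125 + 956
2125 = 2·956 + 213
956 = 4·213 + 104
213 = 2·104 + 5
104 = 20·5 + 4
5 = 1·4 + 1
4 = 4·1 + 0
gcd = 1, so the inverse exists. Back-substitute:
1 = 5 − 4
1 = −104 + 21·5
1 = 21·213 − 43·104
1 = −43·956 + 193·213
1 = 193·2125 − 429·956
1 = −429·7331 + 1480·2125
1 = 1480·31449 − 6349·7331
1 = −6349·38780 + 7829·31449
So 31449·7829 ≡ 1 (mod 38780).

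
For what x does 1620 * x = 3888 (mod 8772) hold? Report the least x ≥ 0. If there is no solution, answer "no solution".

First find gcd(1620, 8772):
8772 = 5*1620 + 672
1620 = 2*672 + 276
672 = 2*276 + 120
276 = 2*120 + 36
120 = 3*36 + 12
36 = 3*12 + 0
gcd = 12 and 12 | 3888, so solutions exist. Divide through by 12: 135x ≡ 324 (mod 731).
Now find 135⁻¹ mod 731:
731 = 5*135 + 56
135 = 2*56 + 23
56 = 2*23 + 10
23 = 2*10 + 3
10 = 3*3 + 1
3 = 3*1 + 0
Back-substitute:
1 = 10 − 3·3
1 = −3·23 + 7·10
1 = 7·56 − 17·23
1 = −17·135 + 41·56
1 = 41·731 − 222·135
So 135·(-222) ≡ 1 (mod 731), i.e. 135⁻¹ ≡ 509.
Then x ≡ 509·324 ≡ 441 (mod 731); the smallest non-negative solution is x = 441.

441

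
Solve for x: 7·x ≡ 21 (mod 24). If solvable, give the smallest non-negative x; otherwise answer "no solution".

3

First find gcd(7, 24):
24 = 3*7 + 3
7 = 2*3 + 1
3 = 3*1 + 0
gcd = 1, so a unique solution mod 24 exists.
Back-substitute for the Bézout coefficients:
1 = 7 − 2·3
1 = −2·24 + 7·7
So 7·(7) ≡ 1 (mod 24), giving 7⁻¹ ≡ 7.
x ≡ 7⁻¹·21 ≡ 7·21 ≡ 3 (mod 24).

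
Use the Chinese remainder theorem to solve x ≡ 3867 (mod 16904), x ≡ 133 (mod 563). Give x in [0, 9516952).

933587

Write x = 3867 + 16904·k. Then 16904·k ≡ 133 − 3867 ≡ 207 (mod 563).
Need 16904⁻¹ mod 563. Extended Euclid on (563, 14):
563 = 40×14 + 3
14 = 4×3 + 2
3 = 1×2 + 1
2 = 2×1 + 0
Back-substitute:
1 = 3 − 2
1 = −14 + 5·3
1 = 5·563 − 201·14
16904⁻¹ ≡ 362 (mod 563), so k ≡ 362·207 ≡ 55 (mod 563).
x = 3867 + 16904·55 = 933587.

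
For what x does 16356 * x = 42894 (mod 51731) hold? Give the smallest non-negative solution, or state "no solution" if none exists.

34180

First find gcd(16356, 51731):
51731 = 3×16356 + 2663
16356 = 6×2663 + 378
2663 = 7×378 + 17
378 = 22×17 + 4
17 = 4×4 + 1
4 = 4×1 + 0
gcd = 1, so a unique solution mod 51731 exists.
Back-substitute for the Bézout coefficients:
1 = 17 − 4·4
1 = −4·378 + 89·17
1 = 89·2663 − 627·378
1 = −627·16356 + 3851·2663
1 = 3851·51731 − 12180·16356
So 16356·(-12180) ≡ 1 (mod 51731), giving 16356⁻¹ ≡ 39551.
x ≡ 16356⁻¹·42894 ≡ 39551·42894 ≡ 34180 (mod 51731).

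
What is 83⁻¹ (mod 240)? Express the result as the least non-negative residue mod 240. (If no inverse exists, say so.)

Extended Euclidean algorithm:
240 = 2*83 + 74
83 = 1*74 + 9
74 = 8*9 + 2
9 = 4*2 + 1
2 = 2*1 + 0
Since gcd(83, 240) = 1, back-substitute to write 1 as a combination:
1 = 9 − 4·2
1 = −4·74 + 33·9
1 = 33·83 − 37·74
1 = −37·240 + 107·83
So 83·107 ≡ 1 (mod 240).

107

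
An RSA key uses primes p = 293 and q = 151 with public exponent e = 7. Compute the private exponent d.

37543

φ(n) = (p−1)(q−1) = 292·150 = 43800.
Need d with 7·d ≡ 1 (mod 43800). Apply the extended Euclidean algorithm:
43800 = 6257·7 + 1
7 = 7·1 + 0
Back-substitute:
1 = 43800 − 6257·7
So 7·(-6257) ≡ 1 (mod 43800), hence d ≡ -6257 ≡ 37543 (mod 43800).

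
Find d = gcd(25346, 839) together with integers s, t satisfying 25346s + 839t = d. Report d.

Apply Euclid's algorithm to 25346 and 839:
25346 = 30*839 + 176
839 = 4*176 + 135
176 = 1*135 + 41
135 = 3*41 + 12
41 = 3*12 + 5
12 = 2*5 + 2
5 = 2*2 + 1
2 = 2*1 + 0
gcd(25346, 839) = 1.
Back-substituting:
1 = 5 − 2·2
1 = −2·12 + 5·5
1 = 5·41 − 17·12
1 = −17·135 + 56·41
1 = 56·176 − 73·135
1 = −73·839 + 348·176
1 = 348·25346 − 10513·839
So 1 = (348)·25346 + (-10513)·839.

1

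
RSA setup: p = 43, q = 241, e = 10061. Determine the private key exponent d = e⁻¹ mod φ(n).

φ(n) = (p−1)(q−1) = 42·240 = 10080.
Need d with 10061·d ≡ 1 (mod 10080). Apply the extended Euclidean algorithm:
10080 = 1·10061 + 19
10061 = 529·19 + 10
19 = 1·10 + 9
10 = 1·9 + 1
9 = 9·1 + 0
Back-substitute:
1 = 10 − 9
1 = −19 + 2·10
1 = 2·10061 − 1059·19
1 = −1059·10080 + 1061·10061
So 10061·1061 ≡ 1 (mod 10080), hence d = 1061.

1061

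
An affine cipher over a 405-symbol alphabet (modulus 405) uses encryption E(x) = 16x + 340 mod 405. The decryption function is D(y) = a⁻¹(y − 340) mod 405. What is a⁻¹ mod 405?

Extended Euclidean algorithm:
405 = 25*16 + 5
16 = 3*5 + 1
5 = 5*1 + 0
The gcd is 1. Working backward:
1 = 16 − 3·5
1 = −3·405 + 76·16
So 16·76 ≡ 1 (mod 405).

76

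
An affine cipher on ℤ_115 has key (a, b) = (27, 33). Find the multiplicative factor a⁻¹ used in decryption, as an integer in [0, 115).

Extended Euclidean algorithm:
115 = 4·27 + 7
27 = 3·7 + 6
7 = 1·6 + 1
6 = 6·1 + 0
Since gcd(27, 115) = 1, back-substitute to write 1 as a combination:
1 = 7 − 6
1 = −27 + 4·7
1 = 4·115 − 17·27
Thus 27·(-17) ≡ 1 (mod 115); reducing, -17 mod 115 = 98.

98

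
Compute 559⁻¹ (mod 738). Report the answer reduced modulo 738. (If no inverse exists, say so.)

Run Euclid on (738, 559):
738 = 1×559 + 179
559 = 3×179 + 22
179 = 8×22 + 3
22 = 7×3 + 1
3 = 3×1 + 0
The gcd is 1. Working backward:
1 = 22 − 7·3
1 = −7·179 + 57·22
1 = 57·559 − 178·179
1 = −178·738 + 235·559
So 559·235 ≡ 1 (mod 738).

235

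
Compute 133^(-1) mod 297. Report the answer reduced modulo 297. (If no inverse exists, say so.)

Run Euclid on (297, 133):
297 = 2×133 + 31
133 = 4×31 + 9
31 = 3×9 + 4
9 = 2×4 + 1
4 = 4×1 + 0
Since gcd(133, 297) = 1, back-substitute to write 1 as a combination:
1 = 9 − 2·4
1 = −2·31 + 7·9
1 = 7·133 − 30·31
1 = −30·297 + 67·133
So 133·67 ≡ 1 (mod 297).

67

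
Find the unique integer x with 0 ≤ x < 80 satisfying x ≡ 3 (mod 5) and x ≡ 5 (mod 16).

53

Write x = 3 + 5·k. Then 5·k ≡ 5 − 3 ≡ 2 (mod 16).
Need 5⁻¹ mod 16. Extended Euclid on (16, 5):
16 = 3·5 + 1
5 = 5·1 + 0
Back-substitute:
1 = 16 − 3·5
5⁻¹ ≡ 13 (mod 16), so k ≡ 13·2 ≡ 10 (mod 16).
x = 3 + 5·10 = 53.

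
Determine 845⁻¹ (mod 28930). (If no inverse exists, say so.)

no inverse exists

Euclidean algorithm on 28930, 845:
28930 = 34×845 + 200
845 = 4×200 + 45
200 = 4×45 + 20
45 = 2×20 + 5
20 = 4×5 + 0
gcd(845, 28930) = 5 ≠ 1, so 845 has no multiplicative inverse modulo 28930.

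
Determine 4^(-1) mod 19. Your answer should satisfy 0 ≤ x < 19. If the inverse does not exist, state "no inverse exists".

Run Euclid on (19, 4):
19 = 4×4 + 3
4 = 1×3 + 1
3 = 3×1 + 0
The gcd is 1. Working backward:
1 = 4 − 3
1 = −19 + 5·4
So 4·5 ≡ 1 (mod 19).

5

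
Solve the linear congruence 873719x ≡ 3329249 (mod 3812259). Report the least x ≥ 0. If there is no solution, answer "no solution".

First find gcd(873719, 3812259):
3812259 = 4*873719 + 317383
873719 = 2*317383 + 238953
317383 = 1*238953 + 78430
238953 = 3*78430 + 3663
78430 = 21*3663 + 1507
3663 = 2*1507 + 649
1507 = 2*649 + 209
649 = 3*209 + 22
209 = 9*22 + 11
22 = 2*11 + 0
gcd = 11 and 11 | 3329249, so solutions exist. Divide through by 11: 79429x ≡ 302659 (mod 346569).
Now find 79429⁻¹ mod 346569:
346569 = 4×79429 + 28853
79429 = 2×28853 + 21723
28853 = 1×21723 + 7130
21723 = 3×7130 + 333
7130 = 21×333 + 137
333 = 2×137 + 59
137 = 2×59 + 19
59 = 3×19 + 2
19 = 9×2 + 1
2 = 2×1 + 0
Back-substitute:
1 = 19 − 9·2
1 = −9·59 + 28·19
1 = 28·137 − 65·59
1 = −65·333 + 158·137
1 = 158·7130 − 3383·333
1 = −3383·21723 + 10307·7130
1 = 10307·28853 − 13690·21723
1 = −13690·79429 + 37687·28853
1 = 37687·346569 − 164438·79429
So 79429·(-164438) ≡ 1 (mod 346569), i.e. 79429⁻¹ ≡ 182131.
Then x ≡ 182131·302659 ≡ 54034 (mod 346569); the smallest non-negative solution is x = 54034.

54034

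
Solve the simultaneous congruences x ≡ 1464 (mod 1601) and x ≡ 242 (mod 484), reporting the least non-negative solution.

Write x = 1464 + 1601·k. Then 1601·k ≡ 242 − 1464 ≡ 230 (mod 484).
Need 1601⁻¹ mod 484. Extended Euclid on (484, 149):
484 = 3×149 + 37
149 = 4×37 + 1
37 = 37×1 + 0
Back-substitute:
1 = 149 − 4·37
1 = −4·484 + 13·149
1601⁻¹ ≡ 13 (mod 484), so k ≡ 13·230 ≡ 86 (mod 484).
x = 1464 + 1601·86 = 139150.

139150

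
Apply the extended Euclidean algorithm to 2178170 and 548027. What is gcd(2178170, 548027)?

Euclidean algorithm:
2178170 = 3×548027 + 534089
548027 = 1×534089 + 13938
534089 = 38×13938 + 4445
13938 = 3×4445 + 603
4445 = 7×603 + 224
603 = 2×224 + 155
224 = 1×155 + 69
155 = 2×69 + 17
69 = 4×17 + 1
17 = 17×1 + 0
gcd(2178170, 548027) = 1.
Working backward:
1 = 69 − 4·17
1 = −4·155 + 9·69
1 = 9·224 − 13·155
1 = −13·603 + 35·224
1 = 35·4445 − 258·603
1 = −258·13938 + 809·4445
1 = 809·534089 − 31000·13938
1 = −31000·548027 + 31809·534089
1 = 31809·2178170 − 126427·548027
So 1 = (31809)·2178170 + (-126427)·548027.

1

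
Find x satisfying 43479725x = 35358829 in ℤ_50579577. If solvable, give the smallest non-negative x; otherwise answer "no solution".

First find gcd(43479725, 50579577):
50579577 = 1·43479725 + 7099852
43479725 = 6·7099852 + 880613
7099852 = 8·880613 + 54948
880613 = 16·54948 + 1445
54948 = 38·1445 + 38
1445 = 38·38 + 1
38 = 38·1 + 0
gcd = 1, so a unique solution mod 50579577 exists.
Back-substitute for the Bézout coefficients:
1 = 1445 − 38·38
1 = −38·54948 + 1445·1445
1 = 1445·880613 − 23158·54948
1 = −23158·7099852 + 186709·880613
1 = 186709·43479725 − 1143412·7099852
1 = −1143412·50579577 + 1330121·43479725
So 43479725·(1330121) ≡ 1 (mod 50579577), giving 43479725⁻¹ ≡ 1330121.
x ≡ 43479725⁻¹·35358829 ≡ 1330121·35358829 ≡ 155705 (mod 50579577).

155705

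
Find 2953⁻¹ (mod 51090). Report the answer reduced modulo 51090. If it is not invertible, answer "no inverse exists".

14827

Run Euclid on (51090, 2953):
51090 = 17*2953 + 889
2953 = 3*889 + 286
889 = 3*286 + 31
286 = 9*31 + 7
31 = 4*7 + 3
7 = 2*3 + 1
3 = 3*1 + 0
gcd = 1, so the inverse exists. Back-substitute:
1 = 7 − 2·3
1 = −2·31 + 9·7
1 = 9·286 − 83·31
1 = −83·889 + 258·286
1 = 258·2953 − 857·889
1 = −857·51090 + 14827·2953
So 2953·14827 ≡ 1 (mod 51090).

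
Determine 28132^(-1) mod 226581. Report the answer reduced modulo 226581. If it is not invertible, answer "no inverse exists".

Apply the Euclidean algorithm to 226581 and 28132:
226581 = 8×28132 + 1525
28132 = 18×1525 + 682
1525 = 2×682 + 161
682 = 4×161 + 38
161 = 4×38 + 9
38 = 4×9 + 2
9 = 4×2 + 1
2 = 2×1 + 0
gcd = 1, so the inverse exists. Back-substitute:
1 = 9 − 4·2
1 = −4·38 + 17·9
1 = 17·161 − 72·38
1 = −72·682 + 305·161
1 = 305·1525 − 682·682
1 = −682·28132 + 12581·1525
1 = 12581·226581 − 101330·28132
Thus 28132·(-101330) ≡ 1 (mod 226581); reducing, -101330 mod 226581 = 125251.

125251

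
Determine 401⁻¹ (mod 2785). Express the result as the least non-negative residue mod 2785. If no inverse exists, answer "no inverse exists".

1646

Run Euclid on (2785, 401):
2785 = 6·401 + 379
401 = 1·379 + 22
379 = 17·22 + 5
22 = 4·5 + 2
5 = 2·2 + 1
2 = 2·1 + 0
The gcd is 1. Working backward:
1 = 5 − 2·2
1 = −2·22 + 9·5
1 = 9·379 − 155·22
1 = −155·401 + 164·379
1 = 164·2785 − 1139·401
Hence 401⁻¹ ≡ -1139 ≡ 1646 (mod 2785).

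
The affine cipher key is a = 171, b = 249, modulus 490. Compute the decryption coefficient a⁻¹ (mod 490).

Apply the Euclidean algorithm to 490 and 171:
490 = 2*171 + 148
171 = 1*148 + 23
148 = 6*23 + 10
23 = 2*10 + 3
10 = 3*3 + 1
3 = 3*1 + 0
gcd = 1, so the inverse exists. Back-substitute:
1 = 10 − 3·3
1 = −3·23 + 7·10
1 = 7·148 − 45·23
1 = −45·171 + 52·148
1 = 52·490 − 149·171
Thus 171·(-149) ≡ 1 (mod 490); reducing, -149 mod 490 = 341.

341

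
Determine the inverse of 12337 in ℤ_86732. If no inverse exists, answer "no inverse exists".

gcd(86732, 12337) by repeated division:
86732 = 7·12337 + 373
12337 = 33·373 + 28
373 = 13·28 + 9
28 = 3·9 + 1
9 = 9·1 + 0
The gcd is 1. Working backward:
1 = 28 − 3·9
1 = −3·373 + 40·28
1 = 40·12337 − 1323·373
1 = −1323·86732 + 9301·12337
So 12337·9301 ≡ 1 (mod 86732).

9301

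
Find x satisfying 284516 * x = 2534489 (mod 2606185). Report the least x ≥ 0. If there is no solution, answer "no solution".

First find gcd(284516, 2606185):
2606185 = 9×284516 + 45541
284516 = 6×45541 + 11270
45541 = 4×11270 + 461
11270 = 24×461 + 206
461 = 2×206 + 49
206 = 4×49 + 10
49 = 4×10 + 9
10 = 1×9 + 1
9 = 9×1 + 0
gcd = 1, so a unique solution mod 2606185 exists.
Back-substitute for the Bézout coefficients:
1 = 10 − 9
1 = −49 + 5·10
1 = 5·206 − 21·49
1 = −21·461 + 47·206
1 = 47·11270 − 1149·461
1 = −1149·45541 + 4643·11270
1 = 4643·284516 − 29007·45541
1 = −29007·2606185 + 265706·284516
So 284516·(265706) ≡ 1 (mod 2606185), giving 284516⁻¹ ≡ 265706.
x ≡ 284516⁻¹·2534489 ≡ 265706·2534489 ≡ 1154974 (mod 2606185).

1154974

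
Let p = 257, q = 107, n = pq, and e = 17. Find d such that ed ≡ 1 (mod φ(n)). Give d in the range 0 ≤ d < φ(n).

φ(n) = (p−1)(q−1) = 256·106 = 27136.
Need d with 17·d ≡ 1 (mod 27136). Apply the extended Euclidean algorithm:
27136 = 1596·17 + 4
17 = 4·4 + 1
4 = 4·1 + 0
Back-substitute:
1 = 17 − 4·4
1 = −4·27136 + 6385·17
So 17·6385 ≡ 1 (mod 27136), hence d = 6385.

6385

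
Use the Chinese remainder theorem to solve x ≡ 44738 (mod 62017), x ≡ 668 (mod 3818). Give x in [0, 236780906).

Write x = 44738 + 62017·k. Then 62017·k ≡ 668 − 44738 ≡ 1746 (mod 3818).
Need 62017⁻¹ mod 3818. Extended Euclid on (3818, 929):
3818 = 4*929 + 102
929 = 9*102 + 11
102 = 9*11 + 3
11 = 3*3 + 2
3 = 1*2 + 1
2 = 2*1 + 0
Back-substitute:
1 = 3 − 2
1 = −11 + 4·3
1 = 4·102 − 37·11
1 = −37·929 + 337·102
1 = 337·3818 − 1385·929
62017⁻¹ ≡ 2433 (mod 3818), so k ≡ 2433·1746 ≡ 2402 (mod 3818).
x = 44738 + 62017·2402 = 149009572.

149009572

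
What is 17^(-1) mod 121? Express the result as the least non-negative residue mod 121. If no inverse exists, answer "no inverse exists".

Run Euclid on (121, 17):
121 = 7·17 + 2
17 = 8·2 + 1
2 = 2·1 + 0
The gcd is 1. Working backward:
1 = 17 − 8·2
1 = −8·121 + 57·17
So 17·57 ≡ 1 (mod 121).

57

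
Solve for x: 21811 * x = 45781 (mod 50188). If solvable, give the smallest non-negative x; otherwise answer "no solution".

15923

First find gcd(21811, 50188):
50188 = 2*21811 + 6566
21811 = 3*6566 + 2113
6566 = 3*2113 + 227
2113 = 9*227 + 70
227 = 3*70 + 17
70 = 4*17 + 2
17 = 8*2 + 1
2 = 2*1 + 0
gcd = 1, so a unique solution mod 50188 exists.
Back-substitute for the Bézout coefficients:
1 = 17 − 8·2
1 = −8·70 + 33·17
1 = 33·227 − 107·70
1 = −107·2113 + 996·227
1 = 996·6566 − 3095·2113
1 = −3095·21811 + 10281·6566
1 = 10281·50188 − 23657·21811
So 21811·(-23657) ≡ 1 (mod 50188), giving 21811⁻¹ ≡ 26531.
x ≡ 21811⁻¹·45781 ≡ 26531·45781 ≡ 15923 (mod 50188).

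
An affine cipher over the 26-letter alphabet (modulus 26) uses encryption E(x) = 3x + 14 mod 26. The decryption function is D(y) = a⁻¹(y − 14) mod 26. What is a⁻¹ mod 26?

9

Run Euclid on (26, 3):
26 = 8×3 + 2
3 = 1×2 + 1
2 = 2×1 + 0
gcd = 1, so the inverse exists. Back-substitute:
1 = 3 − 2
1 = −26 + 9·3
So 3·9 ≡ 1 (mod 26).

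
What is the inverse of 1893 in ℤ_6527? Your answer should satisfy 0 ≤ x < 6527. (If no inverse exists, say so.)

Apply the Euclidean algorithm to 6527 and 1893:
6527 = 3·1893 + 848
1893 = 2·848 + 197
848 = 4·197 + 60
197 = 3·60 + 17
60 = 3·17 + 9
17 = 1·9 + 8
9 = 1·8 + 1
8 = 8·1 + 0
The gcd is 1. Working backward:
1 = 9 − 8
1 = −17 + 2·9
1 = 2·60 − 7·17
1 = −7·197 + 23·60
1 = 23·848 − 99·197
1 = −99·1893 + 221·848
1 = 221·6527 − 762·1893
So 1893·(-762) ≡ 1 (mod 6527), and -762 ≡ 5765 (mod 6527).

5765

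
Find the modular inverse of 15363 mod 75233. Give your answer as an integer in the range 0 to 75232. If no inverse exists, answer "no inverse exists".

73093

gcd(75233, 15363) by repeated division:
75233 = 4×15363 + 13781
15363 = 1×13781 + 1582
13781 = 8×1582 + 1125
1582 = 1×1125 + 457
1125 = 2×457 + 211
457 = 2×211 + 35
211 = 6×35 + 1
35 = 35×1 + 0
The gcd is 1. Working backward:
1 = 211 − 6·35
1 = −6·457 + 13·211
1 = 13·1125 − 32·457
1 = −32·1582 + 45·1125
1 = 45·13781 − 392·1582
1 = −392·15363 + 437·13781
1 = 437·75233 − 2140·15363
Thus 15363·(-2140) ≡ 1 (mod 75233); reducing, -2140 mod 75233 = 73093.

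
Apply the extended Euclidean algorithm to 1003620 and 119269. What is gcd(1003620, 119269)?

1

Euclidean algorithm:
1003620 = 8×119269 + 49468
119269 = 2×49468 + 20333
49468 = 2×20333 + 8802
20333 = 2×8802 + 2729
8802 = 3×2729 + 615
2729 = 4×615 + 269
615 = 2×269 + 77
269 = 3×77 + 38
77 = 2×38 + 1
38 = 38×1 + 0
gcd(1003620, 119269) = 1.
Back-substituting:
1 = 77 − 2·38
1 = −2·269 + 7·77
1 = 7·615 − 16·269
1 = −16·2729 + 71·615
1 = 71·8802 − 229·2729
1 = −229·20333 + 529·8802
1 = 529·49468 − 1287·20333
1 = −1287·119269 + 3103·49468
1 = 3103·1003620 − 26111·119269
So 1 = (3103)·1003620 + (-26111)·119269.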